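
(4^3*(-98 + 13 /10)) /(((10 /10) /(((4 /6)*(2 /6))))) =-61888 /45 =-1375.29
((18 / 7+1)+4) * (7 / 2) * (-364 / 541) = -9646 / 541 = -17.83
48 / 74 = 0.65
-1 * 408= -408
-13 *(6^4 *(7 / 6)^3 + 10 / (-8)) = -106951 / 4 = -26737.75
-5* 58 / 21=-290 / 21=-13.81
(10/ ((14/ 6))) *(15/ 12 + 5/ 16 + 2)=855/ 56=15.27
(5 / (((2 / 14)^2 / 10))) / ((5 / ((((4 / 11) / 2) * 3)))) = 267.27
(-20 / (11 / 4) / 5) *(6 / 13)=-96 / 143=-0.67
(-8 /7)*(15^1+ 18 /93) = -3768 /217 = -17.36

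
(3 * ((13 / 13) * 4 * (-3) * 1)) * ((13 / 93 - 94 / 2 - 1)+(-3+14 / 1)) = 41136 / 31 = 1326.97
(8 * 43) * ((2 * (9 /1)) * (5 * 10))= 309600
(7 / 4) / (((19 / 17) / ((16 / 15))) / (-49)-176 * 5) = -0.00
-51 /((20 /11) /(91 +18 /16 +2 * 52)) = -5501.31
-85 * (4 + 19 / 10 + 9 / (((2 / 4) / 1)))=-4063 / 2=-2031.50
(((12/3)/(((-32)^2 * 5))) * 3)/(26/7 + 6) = 0.00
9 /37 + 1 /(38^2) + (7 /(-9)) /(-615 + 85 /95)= 171965915 /701322642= 0.25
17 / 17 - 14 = -13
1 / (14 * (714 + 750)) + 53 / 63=51731 / 61488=0.84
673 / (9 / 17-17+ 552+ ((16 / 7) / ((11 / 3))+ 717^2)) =880957 / 673644325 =0.00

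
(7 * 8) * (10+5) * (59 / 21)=2360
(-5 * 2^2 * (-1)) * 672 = 13440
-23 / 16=-1.44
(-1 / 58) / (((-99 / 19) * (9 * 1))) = 19 / 51678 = 0.00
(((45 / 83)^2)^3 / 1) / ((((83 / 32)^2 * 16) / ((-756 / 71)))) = -401769396000000 / 159912748481871911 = -0.00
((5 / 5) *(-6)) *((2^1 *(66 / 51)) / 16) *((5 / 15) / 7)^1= -11 / 238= -0.05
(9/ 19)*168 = 1512/ 19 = 79.58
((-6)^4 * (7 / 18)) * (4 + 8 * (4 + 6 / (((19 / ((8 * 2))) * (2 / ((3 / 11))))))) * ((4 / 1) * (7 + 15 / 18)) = 137011392 / 209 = 655556.90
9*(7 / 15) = 21 / 5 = 4.20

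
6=6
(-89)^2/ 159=7921/ 159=49.82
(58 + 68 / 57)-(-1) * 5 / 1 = 3659 / 57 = 64.19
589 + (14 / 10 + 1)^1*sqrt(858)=12*sqrt(858) / 5 + 589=659.30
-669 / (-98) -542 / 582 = 168121 / 28518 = 5.90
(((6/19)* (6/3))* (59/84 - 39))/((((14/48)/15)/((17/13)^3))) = -5689843560/2045407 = -2781.77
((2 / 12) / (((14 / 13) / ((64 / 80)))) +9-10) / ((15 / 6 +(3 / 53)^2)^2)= -2903697008 / 20765636745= -0.14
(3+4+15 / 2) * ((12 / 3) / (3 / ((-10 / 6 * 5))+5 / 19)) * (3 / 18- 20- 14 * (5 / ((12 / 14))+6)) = 5110525 / 46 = 111098.37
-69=-69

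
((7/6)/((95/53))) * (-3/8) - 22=-33811/1520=-22.24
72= 72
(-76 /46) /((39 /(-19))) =0.80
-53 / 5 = -10.60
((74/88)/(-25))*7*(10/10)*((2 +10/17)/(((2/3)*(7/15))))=-333/170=-1.96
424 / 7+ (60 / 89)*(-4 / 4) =37316 / 623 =59.90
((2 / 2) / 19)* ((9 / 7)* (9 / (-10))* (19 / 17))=-81 / 1190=-0.07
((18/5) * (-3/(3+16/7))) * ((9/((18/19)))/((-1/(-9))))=-32319/185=-174.70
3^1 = 3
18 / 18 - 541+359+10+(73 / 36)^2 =-216287 / 1296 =-166.89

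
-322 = -322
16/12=4/3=1.33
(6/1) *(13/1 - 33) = -120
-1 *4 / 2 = -2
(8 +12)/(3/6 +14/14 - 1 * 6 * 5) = -40/57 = -0.70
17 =17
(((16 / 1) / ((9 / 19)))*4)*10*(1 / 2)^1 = 6080 / 9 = 675.56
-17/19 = -0.89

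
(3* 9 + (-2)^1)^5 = 9765625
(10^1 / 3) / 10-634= -1901 / 3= -633.67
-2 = -2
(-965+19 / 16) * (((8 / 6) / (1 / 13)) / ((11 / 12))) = -200473 / 11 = -18224.82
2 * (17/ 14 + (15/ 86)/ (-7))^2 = 256328/ 90601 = 2.83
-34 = -34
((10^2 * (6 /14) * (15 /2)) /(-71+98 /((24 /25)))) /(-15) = -1800 /2611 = -0.69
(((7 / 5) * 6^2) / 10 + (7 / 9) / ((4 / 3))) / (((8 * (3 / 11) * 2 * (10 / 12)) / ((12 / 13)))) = 1.43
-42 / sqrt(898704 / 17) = -7 * sqrt(17) / 158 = -0.18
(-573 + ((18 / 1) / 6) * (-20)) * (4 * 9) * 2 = -45576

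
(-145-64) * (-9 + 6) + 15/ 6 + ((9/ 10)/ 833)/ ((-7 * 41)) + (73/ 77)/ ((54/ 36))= 630.13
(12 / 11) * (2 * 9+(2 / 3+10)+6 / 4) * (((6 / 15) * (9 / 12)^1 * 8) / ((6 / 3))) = 2172 / 55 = 39.49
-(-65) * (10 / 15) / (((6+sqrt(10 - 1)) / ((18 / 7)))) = 260 / 21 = 12.38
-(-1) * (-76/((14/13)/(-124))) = 61256/7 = 8750.86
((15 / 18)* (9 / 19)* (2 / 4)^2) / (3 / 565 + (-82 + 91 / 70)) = -565 / 462004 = -0.00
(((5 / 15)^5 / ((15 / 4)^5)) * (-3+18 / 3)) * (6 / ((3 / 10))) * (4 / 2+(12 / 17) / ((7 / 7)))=188416 / 209131875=0.00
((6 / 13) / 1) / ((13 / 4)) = 24 / 169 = 0.14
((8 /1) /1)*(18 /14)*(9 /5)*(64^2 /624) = 55296 /455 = 121.53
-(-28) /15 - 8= -92 /15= -6.13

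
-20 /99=-0.20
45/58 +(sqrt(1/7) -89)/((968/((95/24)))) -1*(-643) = 95*sqrt(7)/162624 +433484629/673728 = 643.41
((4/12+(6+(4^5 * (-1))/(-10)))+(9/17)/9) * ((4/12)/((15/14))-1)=-860002/11475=-74.95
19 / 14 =1.36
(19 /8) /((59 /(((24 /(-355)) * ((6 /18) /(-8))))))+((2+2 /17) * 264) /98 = 796260947 /139577480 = 5.70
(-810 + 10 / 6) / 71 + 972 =960.62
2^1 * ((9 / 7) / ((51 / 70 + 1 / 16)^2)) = 806400 / 196249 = 4.11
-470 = -470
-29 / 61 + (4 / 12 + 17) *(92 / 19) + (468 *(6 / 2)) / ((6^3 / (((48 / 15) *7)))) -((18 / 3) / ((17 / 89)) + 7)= 190.64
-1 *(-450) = 450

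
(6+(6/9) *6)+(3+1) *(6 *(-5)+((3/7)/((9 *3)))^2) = -436586/3969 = -110.00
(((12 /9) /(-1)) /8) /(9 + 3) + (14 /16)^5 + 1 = 442079 /294912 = 1.50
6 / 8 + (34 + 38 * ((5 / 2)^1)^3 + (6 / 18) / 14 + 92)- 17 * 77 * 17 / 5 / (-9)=382736 / 315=1215.03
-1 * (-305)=305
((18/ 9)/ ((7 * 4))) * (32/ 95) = 16/ 665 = 0.02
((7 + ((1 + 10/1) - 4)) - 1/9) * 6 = 250/3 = 83.33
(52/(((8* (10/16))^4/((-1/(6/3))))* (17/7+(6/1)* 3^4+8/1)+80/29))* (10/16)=-2639/50387276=-0.00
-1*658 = -658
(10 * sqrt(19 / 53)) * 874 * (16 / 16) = 8740 * sqrt(1007) / 53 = 5232.99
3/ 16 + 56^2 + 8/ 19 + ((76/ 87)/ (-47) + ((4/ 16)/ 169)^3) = 75278082508863263/ 23999975553216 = 3136.59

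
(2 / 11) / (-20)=-1 / 110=-0.01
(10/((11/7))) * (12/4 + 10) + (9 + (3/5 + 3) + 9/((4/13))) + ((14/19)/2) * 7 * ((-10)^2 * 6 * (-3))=-18883267/4180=-4517.53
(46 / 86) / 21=23 / 903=0.03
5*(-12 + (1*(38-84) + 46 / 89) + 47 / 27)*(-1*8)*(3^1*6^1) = 10715920 / 267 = 40134.53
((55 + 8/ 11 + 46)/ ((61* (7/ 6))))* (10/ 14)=33570/ 32879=1.02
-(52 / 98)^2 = -676 / 2401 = -0.28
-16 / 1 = -16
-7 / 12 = -0.58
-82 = -82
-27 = -27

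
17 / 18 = 0.94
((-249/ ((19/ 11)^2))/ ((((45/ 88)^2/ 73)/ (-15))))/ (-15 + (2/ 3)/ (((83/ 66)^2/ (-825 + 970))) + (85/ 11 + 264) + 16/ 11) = 1094.53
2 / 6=1 / 3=0.33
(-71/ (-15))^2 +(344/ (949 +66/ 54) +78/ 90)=5684359/ 240525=23.63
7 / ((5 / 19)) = 133 / 5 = 26.60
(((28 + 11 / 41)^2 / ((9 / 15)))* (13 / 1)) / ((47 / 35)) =12893.22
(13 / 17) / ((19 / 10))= 130 / 323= 0.40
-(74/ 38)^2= -3.79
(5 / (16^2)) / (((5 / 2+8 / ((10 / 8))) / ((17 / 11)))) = 425 / 125312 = 0.00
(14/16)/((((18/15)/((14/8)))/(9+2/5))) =2303/192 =11.99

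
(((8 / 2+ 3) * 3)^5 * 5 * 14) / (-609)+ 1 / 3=-40840981 / 87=-469436.56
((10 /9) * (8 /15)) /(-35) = -16 /945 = -0.02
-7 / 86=-0.08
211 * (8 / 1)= 1688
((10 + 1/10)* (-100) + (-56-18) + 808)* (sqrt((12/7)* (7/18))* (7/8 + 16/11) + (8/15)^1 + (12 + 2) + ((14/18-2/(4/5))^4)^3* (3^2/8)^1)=-92299843112415325171/428456067194880-4715* sqrt(6)/22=-215949.26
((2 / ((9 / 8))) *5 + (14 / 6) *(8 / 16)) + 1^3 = 199 / 18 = 11.06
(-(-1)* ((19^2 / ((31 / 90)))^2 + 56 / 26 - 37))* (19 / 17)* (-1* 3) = -782174860119 / 212381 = -3682885.29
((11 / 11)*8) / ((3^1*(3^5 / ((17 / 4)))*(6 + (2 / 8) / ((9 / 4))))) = 34 / 4455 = 0.01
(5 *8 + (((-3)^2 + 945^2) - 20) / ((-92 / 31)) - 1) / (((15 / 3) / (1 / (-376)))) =13839923 / 86480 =160.04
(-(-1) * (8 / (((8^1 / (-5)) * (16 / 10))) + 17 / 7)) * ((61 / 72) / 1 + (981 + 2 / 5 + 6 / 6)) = -657371 / 960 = -684.76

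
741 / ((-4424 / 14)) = -741 / 316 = -2.34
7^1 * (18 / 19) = 126 / 19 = 6.63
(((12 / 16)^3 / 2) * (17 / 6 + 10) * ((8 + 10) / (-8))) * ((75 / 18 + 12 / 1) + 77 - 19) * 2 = -925155 / 1024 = -903.47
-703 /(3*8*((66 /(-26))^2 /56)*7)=-118807 /3267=-36.37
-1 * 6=-6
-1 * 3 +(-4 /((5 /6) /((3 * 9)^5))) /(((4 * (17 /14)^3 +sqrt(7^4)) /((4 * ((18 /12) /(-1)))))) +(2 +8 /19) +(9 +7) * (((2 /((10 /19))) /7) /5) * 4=942600031306853 /128102275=7358183.38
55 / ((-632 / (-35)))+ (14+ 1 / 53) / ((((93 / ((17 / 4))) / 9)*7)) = 28126519 / 7268632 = 3.87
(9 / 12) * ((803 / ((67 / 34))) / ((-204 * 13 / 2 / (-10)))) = 4015 / 1742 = 2.30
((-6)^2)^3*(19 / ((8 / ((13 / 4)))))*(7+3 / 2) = 3061071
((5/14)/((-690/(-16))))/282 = 0.00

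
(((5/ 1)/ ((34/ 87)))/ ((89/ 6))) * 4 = 5220/ 1513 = 3.45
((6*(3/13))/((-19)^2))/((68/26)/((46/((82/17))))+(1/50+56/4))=6900/25715113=0.00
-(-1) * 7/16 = 7/16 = 0.44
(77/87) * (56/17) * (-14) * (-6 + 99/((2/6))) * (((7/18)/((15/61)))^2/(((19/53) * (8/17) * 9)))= -3536634336697/180755550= -19565.84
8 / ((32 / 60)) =15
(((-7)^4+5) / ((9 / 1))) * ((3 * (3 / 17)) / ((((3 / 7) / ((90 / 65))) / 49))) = 22405.19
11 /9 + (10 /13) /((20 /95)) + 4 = 2077 /234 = 8.88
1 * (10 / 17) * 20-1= 183 / 17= 10.76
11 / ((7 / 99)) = 1089 / 7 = 155.57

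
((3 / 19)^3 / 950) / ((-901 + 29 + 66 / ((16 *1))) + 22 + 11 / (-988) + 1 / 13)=-0.00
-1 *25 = -25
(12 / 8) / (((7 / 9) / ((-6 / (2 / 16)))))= -648 / 7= -92.57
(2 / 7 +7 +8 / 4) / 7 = 65 / 49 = 1.33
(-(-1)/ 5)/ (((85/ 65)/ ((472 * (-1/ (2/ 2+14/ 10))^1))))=-1534/ 51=-30.08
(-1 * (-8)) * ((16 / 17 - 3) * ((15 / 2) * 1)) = -2100 / 17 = -123.53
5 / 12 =0.42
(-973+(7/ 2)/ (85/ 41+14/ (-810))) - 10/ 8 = -33200829/ 34138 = -972.55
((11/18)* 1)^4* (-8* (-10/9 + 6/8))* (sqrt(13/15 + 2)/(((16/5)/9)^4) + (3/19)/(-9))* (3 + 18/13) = -14641/472392 + 34772375* sqrt(645)/4718592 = 187.12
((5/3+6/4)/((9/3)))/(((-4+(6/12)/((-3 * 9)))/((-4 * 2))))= 456/217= 2.10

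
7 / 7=1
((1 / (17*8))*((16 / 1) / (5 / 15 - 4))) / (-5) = 6 / 935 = 0.01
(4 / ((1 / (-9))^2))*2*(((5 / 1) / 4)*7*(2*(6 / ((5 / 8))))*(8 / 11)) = 870912 / 11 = 79173.82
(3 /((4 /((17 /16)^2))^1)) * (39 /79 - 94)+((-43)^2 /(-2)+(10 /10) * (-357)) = -110072753 /80896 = -1360.67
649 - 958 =-309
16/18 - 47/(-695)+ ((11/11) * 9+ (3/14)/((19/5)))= 16659773/1663830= 10.01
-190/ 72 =-95/ 36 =-2.64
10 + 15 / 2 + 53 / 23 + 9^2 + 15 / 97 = 450479 / 4462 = 100.96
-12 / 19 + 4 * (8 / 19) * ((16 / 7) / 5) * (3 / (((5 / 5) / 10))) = 22.47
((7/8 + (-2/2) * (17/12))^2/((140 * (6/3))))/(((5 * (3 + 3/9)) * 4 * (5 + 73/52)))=2197/895104000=0.00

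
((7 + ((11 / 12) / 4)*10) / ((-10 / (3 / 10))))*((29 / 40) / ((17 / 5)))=-6467 / 108800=-0.06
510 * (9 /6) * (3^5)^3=10976913855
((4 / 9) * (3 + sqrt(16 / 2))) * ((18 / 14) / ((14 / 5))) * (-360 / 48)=-225 / 49- 150 * sqrt(2) / 49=-8.92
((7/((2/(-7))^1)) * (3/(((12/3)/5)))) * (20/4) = -3675/8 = -459.38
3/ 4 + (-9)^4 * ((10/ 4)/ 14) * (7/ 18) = 3651/ 8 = 456.38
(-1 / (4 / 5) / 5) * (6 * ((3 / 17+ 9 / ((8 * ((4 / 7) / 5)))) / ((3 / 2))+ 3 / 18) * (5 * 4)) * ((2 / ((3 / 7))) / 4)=-195545 / 816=-239.64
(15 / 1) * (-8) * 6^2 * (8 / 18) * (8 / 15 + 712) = -1368064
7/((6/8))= 28/3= 9.33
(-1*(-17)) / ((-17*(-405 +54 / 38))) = 19 / 7668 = 0.00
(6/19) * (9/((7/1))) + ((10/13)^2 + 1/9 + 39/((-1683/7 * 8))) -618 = -186696109669/302630328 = -616.91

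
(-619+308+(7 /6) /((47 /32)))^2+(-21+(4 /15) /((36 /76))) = 28690407184 /298215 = 96207.12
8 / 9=0.89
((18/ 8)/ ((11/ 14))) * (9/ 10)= 567/ 220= 2.58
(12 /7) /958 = 6 /3353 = 0.00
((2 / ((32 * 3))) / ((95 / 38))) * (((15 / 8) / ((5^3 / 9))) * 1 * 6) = 27 / 4000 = 0.01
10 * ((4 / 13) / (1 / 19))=760 / 13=58.46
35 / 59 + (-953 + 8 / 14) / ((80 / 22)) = -4317083 / 16520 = -261.32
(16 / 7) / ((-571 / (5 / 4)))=-0.01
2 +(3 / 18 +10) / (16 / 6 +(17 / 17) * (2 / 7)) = 5.44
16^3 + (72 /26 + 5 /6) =319769 /78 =4099.60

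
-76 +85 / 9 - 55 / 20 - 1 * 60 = -4655 / 36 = -129.31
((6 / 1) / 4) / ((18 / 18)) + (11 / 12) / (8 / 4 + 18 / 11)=841 / 480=1.75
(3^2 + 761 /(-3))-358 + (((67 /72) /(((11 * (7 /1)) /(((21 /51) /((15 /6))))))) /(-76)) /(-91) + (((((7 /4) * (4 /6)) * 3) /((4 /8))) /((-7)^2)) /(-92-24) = -4068601480717 /6750984240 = -602.67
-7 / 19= -0.37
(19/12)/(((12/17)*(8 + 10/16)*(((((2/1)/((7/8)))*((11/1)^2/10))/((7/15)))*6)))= 15827/21640608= 0.00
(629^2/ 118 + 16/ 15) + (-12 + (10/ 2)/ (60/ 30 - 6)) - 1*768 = 9107381/ 3540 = 2572.71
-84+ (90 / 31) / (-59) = -153726 / 1829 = -84.05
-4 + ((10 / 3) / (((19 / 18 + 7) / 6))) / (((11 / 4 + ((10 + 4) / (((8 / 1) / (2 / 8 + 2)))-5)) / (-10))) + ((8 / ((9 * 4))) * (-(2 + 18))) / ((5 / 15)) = -2788 / 87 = -32.05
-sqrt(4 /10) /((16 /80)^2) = -5 * sqrt(10) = -15.81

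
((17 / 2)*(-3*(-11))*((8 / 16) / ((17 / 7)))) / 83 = 231 / 332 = 0.70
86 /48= 43 /24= 1.79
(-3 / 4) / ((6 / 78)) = -39 / 4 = -9.75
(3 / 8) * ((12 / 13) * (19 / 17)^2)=3249 / 7514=0.43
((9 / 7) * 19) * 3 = 513 / 7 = 73.29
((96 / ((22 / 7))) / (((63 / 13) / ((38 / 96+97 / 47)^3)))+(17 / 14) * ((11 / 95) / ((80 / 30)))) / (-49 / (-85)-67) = -25124773738219241 / 17782947974905344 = -1.41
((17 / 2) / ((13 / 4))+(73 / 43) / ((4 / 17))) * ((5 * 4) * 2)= 219810 / 559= 393.22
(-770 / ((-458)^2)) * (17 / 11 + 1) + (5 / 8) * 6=3.74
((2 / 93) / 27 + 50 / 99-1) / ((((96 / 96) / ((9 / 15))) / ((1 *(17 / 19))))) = -0.27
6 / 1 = 6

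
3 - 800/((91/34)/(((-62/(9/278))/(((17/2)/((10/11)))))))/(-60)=-27496519/27027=-1017.37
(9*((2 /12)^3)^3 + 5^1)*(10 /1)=27993605 /559872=50.00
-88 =-88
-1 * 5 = -5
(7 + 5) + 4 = 16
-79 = -79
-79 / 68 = -1.16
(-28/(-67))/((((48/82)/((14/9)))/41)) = 82369/1809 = 45.53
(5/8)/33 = 5/264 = 0.02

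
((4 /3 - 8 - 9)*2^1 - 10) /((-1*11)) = 124 /33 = 3.76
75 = 75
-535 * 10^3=-535000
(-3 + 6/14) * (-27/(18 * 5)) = 27/35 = 0.77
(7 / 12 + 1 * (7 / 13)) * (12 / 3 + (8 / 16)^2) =2975 / 624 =4.77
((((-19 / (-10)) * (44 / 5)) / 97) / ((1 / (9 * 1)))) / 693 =38 / 16975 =0.00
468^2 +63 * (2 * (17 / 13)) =2849454 / 13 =219188.77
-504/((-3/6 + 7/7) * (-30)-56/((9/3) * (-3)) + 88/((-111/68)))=167832/20875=8.04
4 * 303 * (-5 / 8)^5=-946875 / 8192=-115.59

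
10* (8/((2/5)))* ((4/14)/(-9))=-400/63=-6.35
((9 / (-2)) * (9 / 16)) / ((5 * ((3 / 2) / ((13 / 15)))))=-117 / 400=-0.29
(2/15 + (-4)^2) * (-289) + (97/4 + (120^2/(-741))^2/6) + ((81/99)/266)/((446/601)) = -143791726911299/31427566170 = -4575.34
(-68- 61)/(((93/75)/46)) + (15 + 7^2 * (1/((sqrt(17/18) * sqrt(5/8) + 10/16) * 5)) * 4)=-17444247/3565 + 9408 * sqrt(85)/575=-4742.35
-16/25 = -0.64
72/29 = 2.48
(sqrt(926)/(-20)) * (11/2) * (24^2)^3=-262766592 * sqrt(926)/5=-1599210517.88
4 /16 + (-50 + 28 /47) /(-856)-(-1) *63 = 63.31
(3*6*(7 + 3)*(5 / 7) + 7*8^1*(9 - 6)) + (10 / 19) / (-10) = 39437 / 133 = 296.52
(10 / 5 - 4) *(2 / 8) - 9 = -19 / 2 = -9.50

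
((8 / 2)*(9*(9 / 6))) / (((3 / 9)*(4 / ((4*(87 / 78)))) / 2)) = 4698 / 13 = 361.38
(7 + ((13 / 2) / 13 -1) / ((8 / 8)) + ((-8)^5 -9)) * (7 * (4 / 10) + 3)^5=-1344321216609 / 6250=-215091394.66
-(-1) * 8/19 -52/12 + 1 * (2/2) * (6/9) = -185/57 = -3.25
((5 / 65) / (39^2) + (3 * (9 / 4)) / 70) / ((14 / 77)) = 5875661 / 11072880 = 0.53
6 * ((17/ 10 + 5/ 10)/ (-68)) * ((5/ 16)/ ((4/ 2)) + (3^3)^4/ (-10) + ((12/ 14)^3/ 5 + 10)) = 96227469393/ 9329600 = 10314.21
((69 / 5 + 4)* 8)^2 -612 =491644 / 25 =19665.76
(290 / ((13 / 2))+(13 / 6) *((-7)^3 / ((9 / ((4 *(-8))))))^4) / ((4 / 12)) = 14378702971097.50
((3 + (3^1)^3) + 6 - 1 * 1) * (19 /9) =665 /9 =73.89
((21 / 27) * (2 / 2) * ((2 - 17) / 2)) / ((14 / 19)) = -95 / 12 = -7.92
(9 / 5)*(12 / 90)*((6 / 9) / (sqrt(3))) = 4*sqrt(3) / 75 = 0.09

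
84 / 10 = 42 / 5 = 8.40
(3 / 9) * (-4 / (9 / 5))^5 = -3200000 / 177147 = -18.06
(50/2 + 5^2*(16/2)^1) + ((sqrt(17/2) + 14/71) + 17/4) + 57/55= sqrt(34)/2 + 3600153/15620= 233.40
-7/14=-1/2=-0.50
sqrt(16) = 4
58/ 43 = 1.35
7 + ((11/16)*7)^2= 7721/256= 30.16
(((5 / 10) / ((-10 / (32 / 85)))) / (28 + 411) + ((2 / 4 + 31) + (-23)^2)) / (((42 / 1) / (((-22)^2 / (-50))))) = -8435739213 / 65301250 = -129.18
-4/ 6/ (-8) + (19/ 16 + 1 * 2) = 157/ 48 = 3.27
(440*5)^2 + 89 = 4840089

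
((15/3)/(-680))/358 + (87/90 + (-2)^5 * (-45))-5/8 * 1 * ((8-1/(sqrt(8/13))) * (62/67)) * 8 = 155 * sqrt(26)/134 + 68697379387/48931440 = 1409.85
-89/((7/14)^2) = -356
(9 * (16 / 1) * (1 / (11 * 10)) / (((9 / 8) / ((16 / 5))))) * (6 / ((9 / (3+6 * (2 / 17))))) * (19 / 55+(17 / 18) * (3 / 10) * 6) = 193536 / 10285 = 18.82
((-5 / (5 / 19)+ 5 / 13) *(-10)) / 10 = 242 / 13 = 18.62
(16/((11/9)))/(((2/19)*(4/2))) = 684/11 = 62.18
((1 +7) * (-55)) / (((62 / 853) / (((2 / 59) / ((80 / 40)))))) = -187660 / 1829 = -102.60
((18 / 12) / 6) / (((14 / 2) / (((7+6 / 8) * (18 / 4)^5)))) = 1830519 / 3584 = 510.75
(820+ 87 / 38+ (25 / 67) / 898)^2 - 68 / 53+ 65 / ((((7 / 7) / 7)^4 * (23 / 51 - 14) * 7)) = 8070385723319611815195 / 11964743875740767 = 674513.87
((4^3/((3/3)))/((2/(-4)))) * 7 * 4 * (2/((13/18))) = -9924.92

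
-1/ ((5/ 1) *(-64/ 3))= 3/ 320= 0.01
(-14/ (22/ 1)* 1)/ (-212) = 7/ 2332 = 0.00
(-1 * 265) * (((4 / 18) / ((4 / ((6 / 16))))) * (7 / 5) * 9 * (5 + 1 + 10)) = -1113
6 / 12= 1 / 2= 0.50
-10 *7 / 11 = -70 / 11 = -6.36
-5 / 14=-0.36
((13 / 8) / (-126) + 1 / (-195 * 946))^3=-63929465927623477 / 29764945279370036736000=-0.00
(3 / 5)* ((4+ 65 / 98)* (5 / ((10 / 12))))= 4113 / 245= 16.79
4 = 4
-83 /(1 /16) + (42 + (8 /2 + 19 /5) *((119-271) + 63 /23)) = -281777 /115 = -2450.23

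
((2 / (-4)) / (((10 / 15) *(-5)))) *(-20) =-3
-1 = -1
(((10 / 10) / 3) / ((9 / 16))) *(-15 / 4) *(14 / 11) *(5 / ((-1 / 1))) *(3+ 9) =5600 / 33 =169.70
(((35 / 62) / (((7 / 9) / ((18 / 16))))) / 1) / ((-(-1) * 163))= 0.01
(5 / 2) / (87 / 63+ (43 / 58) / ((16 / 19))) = 48720 / 44069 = 1.11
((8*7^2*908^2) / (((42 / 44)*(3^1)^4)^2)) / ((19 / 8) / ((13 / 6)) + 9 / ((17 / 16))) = 2822014953472 / 499377393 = 5651.07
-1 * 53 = -53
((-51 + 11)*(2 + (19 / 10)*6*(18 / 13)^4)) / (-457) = 3.84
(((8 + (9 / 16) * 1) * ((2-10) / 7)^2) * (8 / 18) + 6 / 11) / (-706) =-13379 / 1712403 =-0.01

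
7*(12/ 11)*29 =2436/ 11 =221.45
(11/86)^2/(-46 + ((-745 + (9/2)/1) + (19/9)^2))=-9801/468503318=-0.00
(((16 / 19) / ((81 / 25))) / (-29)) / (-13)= 400 / 580203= 0.00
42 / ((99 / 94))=1316 / 33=39.88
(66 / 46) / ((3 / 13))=143 / 23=6.22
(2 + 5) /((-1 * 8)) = -7 /8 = -0.88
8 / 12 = 2 / 3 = 0.67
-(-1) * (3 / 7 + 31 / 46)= 355 / 322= 1.10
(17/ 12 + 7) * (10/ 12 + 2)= 1717/ 72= 23.85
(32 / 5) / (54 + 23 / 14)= 448 / 3895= 0.12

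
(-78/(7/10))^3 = -474552000/343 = -1383533.53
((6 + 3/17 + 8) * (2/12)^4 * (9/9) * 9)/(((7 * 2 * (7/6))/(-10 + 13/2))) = -241/11424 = -0.02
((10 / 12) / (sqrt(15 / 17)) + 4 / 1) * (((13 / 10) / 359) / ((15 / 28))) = 91 * sqrt(255) / 242325 + 728 / 26925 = 0.03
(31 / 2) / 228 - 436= -198785 / 456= -435.93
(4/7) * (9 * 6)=216/7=30.86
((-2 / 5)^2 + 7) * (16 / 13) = 2864 / 325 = 8.81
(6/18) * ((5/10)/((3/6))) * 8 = 8/3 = 2.67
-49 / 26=-1.88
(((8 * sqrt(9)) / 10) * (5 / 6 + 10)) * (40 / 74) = 520 / 37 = 14.05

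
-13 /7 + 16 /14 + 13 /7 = 8 /7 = 1.14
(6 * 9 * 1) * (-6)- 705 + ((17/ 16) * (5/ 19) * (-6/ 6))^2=-95088839/ 92416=-1028.92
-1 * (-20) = 20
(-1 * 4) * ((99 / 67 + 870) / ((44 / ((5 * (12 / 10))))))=-350334 / 737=-475.35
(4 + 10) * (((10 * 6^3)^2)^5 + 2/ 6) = 92851046282708010317905920000000014/ 3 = 30950348760902670105968640000000000.00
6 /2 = 3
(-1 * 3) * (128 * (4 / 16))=-96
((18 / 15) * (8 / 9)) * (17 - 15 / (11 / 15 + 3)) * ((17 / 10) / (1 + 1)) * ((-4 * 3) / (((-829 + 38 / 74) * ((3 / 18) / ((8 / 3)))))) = 7316528 / 2682225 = 2.73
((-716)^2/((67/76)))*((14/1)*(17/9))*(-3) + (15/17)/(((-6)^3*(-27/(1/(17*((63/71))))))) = -109403191664275223/2371425336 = -46133938.95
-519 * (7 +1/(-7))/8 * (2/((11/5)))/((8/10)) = -38925/77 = -505.52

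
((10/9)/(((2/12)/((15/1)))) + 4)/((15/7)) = 728/15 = 48.53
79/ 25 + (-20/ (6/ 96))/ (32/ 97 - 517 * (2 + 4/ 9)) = 9412021/ 2757475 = 3.41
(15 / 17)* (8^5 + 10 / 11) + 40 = 5414350 / 187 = 28953.74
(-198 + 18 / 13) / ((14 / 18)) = -23004 / 91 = -252.79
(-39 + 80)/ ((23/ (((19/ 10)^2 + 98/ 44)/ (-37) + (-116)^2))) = 22453763939/ 936100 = 23986.50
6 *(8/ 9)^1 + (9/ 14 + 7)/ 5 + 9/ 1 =3331/ 210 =15.86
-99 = -99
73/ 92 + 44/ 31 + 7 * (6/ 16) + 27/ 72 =14867/ 2852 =5.21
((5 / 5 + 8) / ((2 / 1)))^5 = 1845.28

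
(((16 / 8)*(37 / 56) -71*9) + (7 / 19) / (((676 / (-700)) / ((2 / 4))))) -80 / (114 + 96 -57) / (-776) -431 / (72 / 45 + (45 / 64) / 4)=-2670724714267315 / 3032919879444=-880.58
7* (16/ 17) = 112/ 17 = 6.59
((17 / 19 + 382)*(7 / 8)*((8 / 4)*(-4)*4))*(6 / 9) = -7147.37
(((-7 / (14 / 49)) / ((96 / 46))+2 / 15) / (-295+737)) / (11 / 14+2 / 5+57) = -12999 / 28804256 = -0.00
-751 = -751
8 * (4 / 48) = 2 / 3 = 0.67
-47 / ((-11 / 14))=658 / 11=59.82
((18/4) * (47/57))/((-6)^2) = 47/456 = 0.10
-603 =-603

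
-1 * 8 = -8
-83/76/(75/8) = -166/1425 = -0.12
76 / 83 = 0.92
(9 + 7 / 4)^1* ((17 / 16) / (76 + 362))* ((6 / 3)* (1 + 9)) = 3655 / 7008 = 0.52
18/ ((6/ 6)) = 18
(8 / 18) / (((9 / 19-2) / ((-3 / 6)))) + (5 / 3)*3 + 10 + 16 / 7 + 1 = 33674 / 1827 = 18.43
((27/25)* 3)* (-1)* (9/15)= -243/125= -1.94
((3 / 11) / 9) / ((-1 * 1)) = -1 / 33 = -0.03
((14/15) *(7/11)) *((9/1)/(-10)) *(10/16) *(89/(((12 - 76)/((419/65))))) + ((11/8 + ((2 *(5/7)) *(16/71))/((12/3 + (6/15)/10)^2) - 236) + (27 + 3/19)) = -36048834783003589/176318849907200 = -204.45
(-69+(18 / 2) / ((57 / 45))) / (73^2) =-1176 / 101251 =-0.01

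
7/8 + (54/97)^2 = 89191/75272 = 1.18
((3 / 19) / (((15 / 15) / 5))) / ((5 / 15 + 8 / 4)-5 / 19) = 45 / 118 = 0.38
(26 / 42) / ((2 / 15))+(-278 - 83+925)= 568.64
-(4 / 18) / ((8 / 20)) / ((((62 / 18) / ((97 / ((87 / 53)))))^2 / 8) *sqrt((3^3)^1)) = -1057195240 *sqrt(3) / 7273809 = -251.74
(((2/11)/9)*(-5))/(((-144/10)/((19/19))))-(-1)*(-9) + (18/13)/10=-2051239/231660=-8.85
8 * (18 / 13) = 144 / 13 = 11.08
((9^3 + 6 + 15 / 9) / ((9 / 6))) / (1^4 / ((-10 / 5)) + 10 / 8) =17680 / 27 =654.81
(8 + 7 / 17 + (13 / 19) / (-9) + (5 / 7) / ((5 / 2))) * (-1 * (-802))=140701276 / 20349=6914.41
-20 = -20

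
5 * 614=3070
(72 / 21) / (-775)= -24 / 5425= -0.00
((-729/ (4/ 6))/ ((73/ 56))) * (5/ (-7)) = 43740/ 73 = 599.18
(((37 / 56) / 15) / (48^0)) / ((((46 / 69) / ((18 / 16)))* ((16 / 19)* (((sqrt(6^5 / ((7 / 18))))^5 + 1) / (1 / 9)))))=-1687903 / 550102655919495229128998512640 + 10167979873968* sqrt(21) / 268604812460691029848143805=0.00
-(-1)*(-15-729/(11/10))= -7455/11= -677.73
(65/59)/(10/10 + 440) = 65/26019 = 0.00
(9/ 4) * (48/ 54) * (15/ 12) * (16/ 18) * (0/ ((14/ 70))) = 0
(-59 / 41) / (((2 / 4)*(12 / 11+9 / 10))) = -12980 / 8979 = -1.45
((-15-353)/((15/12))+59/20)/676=-5829/13520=-0.43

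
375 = 375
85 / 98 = 0.87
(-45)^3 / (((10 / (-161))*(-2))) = -2934225 / 4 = -733556.25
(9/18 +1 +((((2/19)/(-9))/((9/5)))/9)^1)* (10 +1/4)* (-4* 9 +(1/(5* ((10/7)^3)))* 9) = -33472981421/61560000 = -543.75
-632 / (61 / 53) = -33496 / 61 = -549.11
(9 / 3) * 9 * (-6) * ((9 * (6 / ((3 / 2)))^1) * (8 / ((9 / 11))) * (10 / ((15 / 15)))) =-570240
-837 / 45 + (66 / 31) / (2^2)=-5601 / 310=-18.07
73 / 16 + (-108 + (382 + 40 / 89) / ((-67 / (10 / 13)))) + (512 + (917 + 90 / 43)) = 1323.26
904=904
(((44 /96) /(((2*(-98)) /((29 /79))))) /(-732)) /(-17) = -319 /4624389504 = -0.00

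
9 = 9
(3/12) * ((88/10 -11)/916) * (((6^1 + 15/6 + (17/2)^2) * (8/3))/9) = -3553/247320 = -0.01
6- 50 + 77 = 33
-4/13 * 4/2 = -8/13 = -0.62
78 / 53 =1.47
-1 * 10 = -10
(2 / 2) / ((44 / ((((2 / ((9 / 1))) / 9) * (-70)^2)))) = 2450 / 891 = 2.75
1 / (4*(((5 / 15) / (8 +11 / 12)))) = 107 / 16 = 6.69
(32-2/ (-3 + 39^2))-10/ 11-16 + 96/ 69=12509/ 759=16.48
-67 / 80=-0.84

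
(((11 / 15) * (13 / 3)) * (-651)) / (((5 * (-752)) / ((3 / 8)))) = 31031 / 150400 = 0.21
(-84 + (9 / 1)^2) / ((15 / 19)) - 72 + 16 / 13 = -4847 / 65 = -74.57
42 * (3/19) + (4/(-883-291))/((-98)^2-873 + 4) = 646058032/97421455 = 6.63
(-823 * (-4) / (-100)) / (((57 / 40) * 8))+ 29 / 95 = -736 / 285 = -2.58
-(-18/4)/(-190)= -0.02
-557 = -557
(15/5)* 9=27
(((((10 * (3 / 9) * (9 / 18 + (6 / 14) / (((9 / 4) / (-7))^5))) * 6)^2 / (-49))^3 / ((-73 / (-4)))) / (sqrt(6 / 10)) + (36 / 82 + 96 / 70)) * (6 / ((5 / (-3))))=-46764 / 7175 + 22080110086984865052738363837438445225000000000 * sqrt(15) / 166470621277652726241191349488571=513699642573494.03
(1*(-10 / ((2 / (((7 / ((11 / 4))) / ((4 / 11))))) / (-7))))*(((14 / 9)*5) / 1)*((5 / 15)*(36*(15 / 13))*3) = 1029000 / 13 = 79153.85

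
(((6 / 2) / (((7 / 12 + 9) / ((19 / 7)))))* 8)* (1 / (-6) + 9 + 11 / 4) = 63384 / 805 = 78.74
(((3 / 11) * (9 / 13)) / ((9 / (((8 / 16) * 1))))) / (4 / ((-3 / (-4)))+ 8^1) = 9 / 11440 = 0.00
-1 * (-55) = 55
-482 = -482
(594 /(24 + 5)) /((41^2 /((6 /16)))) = 891 /194996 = 0.00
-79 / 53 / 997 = -79 / 52841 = -0.00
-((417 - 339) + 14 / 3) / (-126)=124 / 189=0.66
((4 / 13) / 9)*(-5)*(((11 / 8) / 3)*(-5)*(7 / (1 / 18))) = 1925 / 39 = 49.36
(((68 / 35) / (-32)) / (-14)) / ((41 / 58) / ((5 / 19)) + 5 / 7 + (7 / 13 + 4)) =0.00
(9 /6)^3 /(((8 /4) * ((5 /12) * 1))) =81 /20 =4.05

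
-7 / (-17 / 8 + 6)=-56 / 31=-1.81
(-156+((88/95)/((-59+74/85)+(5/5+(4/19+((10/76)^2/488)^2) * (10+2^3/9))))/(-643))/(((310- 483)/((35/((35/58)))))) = 5508712101091688585736/105327956894132674567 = 52.30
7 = 7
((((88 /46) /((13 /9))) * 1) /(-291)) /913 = -12 /2407249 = -0.00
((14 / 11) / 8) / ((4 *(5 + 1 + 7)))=7 / 2288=0.00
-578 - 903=-1481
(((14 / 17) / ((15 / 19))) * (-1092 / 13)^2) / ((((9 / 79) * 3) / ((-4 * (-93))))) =2042897024 / 255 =8011360.88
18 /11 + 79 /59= 1931 /649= 2.98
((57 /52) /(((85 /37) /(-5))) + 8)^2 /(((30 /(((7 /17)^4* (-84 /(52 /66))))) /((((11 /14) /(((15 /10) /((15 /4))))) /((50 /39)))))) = -4.93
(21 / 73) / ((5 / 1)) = 21 / 365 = 0.06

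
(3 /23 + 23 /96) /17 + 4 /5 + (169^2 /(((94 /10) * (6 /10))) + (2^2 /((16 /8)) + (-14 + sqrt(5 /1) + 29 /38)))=sqrt(5) + 846973127537 /167598240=5055.83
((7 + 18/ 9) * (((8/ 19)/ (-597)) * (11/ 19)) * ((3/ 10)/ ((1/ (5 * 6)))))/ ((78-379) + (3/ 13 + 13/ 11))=339768/ 3077654599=0.00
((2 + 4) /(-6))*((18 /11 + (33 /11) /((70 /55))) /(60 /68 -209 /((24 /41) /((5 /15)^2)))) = 1129140 /10967341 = 0.10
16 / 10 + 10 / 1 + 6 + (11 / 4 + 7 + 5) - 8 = 24.35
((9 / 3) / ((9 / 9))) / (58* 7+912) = 3 / 1318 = 0.00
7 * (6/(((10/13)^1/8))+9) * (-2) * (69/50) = -172431/125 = -1379.45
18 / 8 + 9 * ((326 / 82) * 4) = 23841 / 164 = 145.37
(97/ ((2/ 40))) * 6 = 11640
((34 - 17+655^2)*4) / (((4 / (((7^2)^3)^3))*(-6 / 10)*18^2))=-3593918862524150513.67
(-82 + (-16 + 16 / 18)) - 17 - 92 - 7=-1918 / 9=-213.11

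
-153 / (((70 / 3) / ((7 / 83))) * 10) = -459 / 8300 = -0.06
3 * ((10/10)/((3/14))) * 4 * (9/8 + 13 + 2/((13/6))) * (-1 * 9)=-98595/13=-7584.23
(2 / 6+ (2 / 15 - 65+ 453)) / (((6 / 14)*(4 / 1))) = 40789 / 180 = 226.61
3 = 3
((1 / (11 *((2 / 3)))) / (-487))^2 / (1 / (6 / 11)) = 27 / 631343878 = 0.00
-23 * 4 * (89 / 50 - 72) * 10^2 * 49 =31655176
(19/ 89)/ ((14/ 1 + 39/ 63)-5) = 399/ 17978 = 0.02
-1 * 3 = -3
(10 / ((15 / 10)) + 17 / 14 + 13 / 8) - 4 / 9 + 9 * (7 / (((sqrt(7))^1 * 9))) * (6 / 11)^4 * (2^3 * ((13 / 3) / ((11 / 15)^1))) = 4567 / 504 + 673920 * sqrt(7) / 161051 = 20.13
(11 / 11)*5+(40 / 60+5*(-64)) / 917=12797 / 2751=4.65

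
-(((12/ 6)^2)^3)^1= -64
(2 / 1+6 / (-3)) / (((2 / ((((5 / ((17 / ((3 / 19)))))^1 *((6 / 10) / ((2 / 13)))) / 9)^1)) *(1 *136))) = 0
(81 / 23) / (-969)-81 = -81.00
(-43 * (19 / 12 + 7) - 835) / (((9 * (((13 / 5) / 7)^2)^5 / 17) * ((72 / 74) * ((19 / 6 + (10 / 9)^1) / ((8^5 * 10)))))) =-3582950560590.89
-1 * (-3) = 3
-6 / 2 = -3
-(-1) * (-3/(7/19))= -57/7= -8.14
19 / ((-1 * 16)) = -19 / 16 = -1.19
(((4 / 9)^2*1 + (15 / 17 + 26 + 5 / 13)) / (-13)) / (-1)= 491642 / 232713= 2.11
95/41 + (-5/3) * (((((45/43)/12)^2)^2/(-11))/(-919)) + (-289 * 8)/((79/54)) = -45222046510787790977/28657145728473856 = -1578.04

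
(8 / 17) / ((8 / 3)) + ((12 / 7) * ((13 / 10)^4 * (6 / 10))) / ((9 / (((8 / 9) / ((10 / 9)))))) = 813662 / 1859375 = 0.44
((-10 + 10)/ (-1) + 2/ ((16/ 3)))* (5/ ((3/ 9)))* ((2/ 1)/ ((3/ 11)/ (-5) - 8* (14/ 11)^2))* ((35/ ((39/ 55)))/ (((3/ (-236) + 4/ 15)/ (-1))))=15460396875/ 92011751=168.03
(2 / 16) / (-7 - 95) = -1 / 816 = -0.00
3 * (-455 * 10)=-13650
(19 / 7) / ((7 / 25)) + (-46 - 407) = -21722 / 49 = -443.31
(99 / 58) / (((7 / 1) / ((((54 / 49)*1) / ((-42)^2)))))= 297 / 1949612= 0.00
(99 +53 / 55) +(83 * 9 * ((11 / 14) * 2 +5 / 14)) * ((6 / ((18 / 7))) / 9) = 52081 / 110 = 473.46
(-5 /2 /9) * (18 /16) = -5 /16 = -0.31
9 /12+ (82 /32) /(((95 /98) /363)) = 729837 /760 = 960.31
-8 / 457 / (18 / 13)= -52 / 4113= -0.01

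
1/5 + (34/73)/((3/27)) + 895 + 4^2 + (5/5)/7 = 2339191/2555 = 915.53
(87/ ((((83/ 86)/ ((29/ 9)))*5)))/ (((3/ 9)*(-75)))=-72326/ 31125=-2.32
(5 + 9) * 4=56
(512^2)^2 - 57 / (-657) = 15049565405203 / 219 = 68719476736.09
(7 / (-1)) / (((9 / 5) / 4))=-140 / 9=-15.56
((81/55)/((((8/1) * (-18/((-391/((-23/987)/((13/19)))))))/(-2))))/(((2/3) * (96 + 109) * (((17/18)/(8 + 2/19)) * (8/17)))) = 371034027/11840800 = 31.34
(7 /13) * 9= 63 /13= 4.85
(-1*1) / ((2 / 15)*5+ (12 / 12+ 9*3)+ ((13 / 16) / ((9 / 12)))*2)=-6 / 185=-0.03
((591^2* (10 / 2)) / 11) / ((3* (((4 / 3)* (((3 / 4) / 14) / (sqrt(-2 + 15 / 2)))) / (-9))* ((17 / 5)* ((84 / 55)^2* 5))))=-160087125* sqrt(22) / 1904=-394367.21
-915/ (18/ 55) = -16775/ 6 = -2795.83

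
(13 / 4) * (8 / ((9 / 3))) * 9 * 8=624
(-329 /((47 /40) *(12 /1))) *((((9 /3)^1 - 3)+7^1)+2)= -210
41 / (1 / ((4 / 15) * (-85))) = -929.33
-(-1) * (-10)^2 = 100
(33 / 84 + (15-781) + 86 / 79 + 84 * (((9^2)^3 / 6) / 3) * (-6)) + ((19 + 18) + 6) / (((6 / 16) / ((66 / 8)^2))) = -32899757337 / 2212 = -14873308.02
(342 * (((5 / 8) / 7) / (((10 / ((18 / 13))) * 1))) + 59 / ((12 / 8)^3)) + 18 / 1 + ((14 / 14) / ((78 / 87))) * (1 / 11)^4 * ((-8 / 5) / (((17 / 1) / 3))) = 39.71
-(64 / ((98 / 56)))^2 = -65536 / 49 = -1337.47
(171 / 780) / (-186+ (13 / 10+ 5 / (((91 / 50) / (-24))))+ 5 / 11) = -4389 / 5008594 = -0.00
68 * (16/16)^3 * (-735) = -49980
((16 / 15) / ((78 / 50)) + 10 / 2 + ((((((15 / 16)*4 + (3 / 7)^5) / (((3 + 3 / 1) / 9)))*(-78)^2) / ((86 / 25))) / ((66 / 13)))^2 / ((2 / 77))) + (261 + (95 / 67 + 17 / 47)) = 524200131093561204761534339 / 3518744742655938432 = 148973616.85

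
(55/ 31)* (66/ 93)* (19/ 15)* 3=4598/ 961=4.78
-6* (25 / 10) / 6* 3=-15 / 2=-7.50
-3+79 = 76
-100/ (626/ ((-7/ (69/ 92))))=1400/ 939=1.49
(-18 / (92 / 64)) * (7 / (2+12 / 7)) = -7056 / 299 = -23.60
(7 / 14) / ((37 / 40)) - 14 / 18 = -0.24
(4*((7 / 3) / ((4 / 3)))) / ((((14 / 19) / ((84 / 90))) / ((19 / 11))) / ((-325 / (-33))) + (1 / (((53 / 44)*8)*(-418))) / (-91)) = 243754420 / 1616171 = 150.82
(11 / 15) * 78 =286 / 5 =57.20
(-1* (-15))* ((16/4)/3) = 20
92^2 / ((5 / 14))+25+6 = 118651 / 5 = 23730.20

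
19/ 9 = 2.11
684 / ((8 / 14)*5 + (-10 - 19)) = -26.16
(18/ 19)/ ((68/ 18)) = 81/ 323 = 0.25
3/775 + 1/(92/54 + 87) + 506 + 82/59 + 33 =11836098373/21902275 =540.40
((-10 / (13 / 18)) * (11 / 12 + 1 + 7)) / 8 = -15.43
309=309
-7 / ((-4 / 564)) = 987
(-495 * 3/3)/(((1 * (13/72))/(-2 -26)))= 997920/13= 76763.08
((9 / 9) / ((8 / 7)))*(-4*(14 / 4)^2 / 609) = -49 / 696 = -0.07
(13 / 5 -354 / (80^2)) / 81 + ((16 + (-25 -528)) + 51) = -125963057 / 259200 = -485.97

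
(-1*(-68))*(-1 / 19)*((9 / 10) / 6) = -51 / 95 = -0.54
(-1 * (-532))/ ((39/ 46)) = 627.49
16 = 16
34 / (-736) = -17 / 368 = -0.05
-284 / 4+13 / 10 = -697 / 10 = -69.70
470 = 470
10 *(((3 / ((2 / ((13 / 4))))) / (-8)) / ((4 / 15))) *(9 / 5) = -41.13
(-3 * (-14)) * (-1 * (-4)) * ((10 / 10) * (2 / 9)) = 112 / 3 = 37.33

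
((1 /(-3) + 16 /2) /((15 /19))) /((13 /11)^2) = 52877 /7605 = 6.95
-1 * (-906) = 906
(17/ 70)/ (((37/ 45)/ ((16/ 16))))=153/ 518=0.30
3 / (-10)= -3 / 10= -0.30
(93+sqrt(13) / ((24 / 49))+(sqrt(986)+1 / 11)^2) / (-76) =-32640 / 2299-49*sqrt(13) / 1824-sqrt(986) / 418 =-14.37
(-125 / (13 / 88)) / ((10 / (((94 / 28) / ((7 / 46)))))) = -1189100 / 637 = -1866.72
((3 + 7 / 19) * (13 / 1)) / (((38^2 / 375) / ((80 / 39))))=160000 / 6859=23.33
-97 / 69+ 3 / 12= -319 / 276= -1.16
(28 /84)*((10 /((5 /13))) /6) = 13 /9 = 1.44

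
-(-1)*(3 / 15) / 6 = 1 / 30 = 0.03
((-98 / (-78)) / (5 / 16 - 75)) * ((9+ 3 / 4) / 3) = -196 / 3585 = -0.05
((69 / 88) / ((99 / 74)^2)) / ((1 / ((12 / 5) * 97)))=101.99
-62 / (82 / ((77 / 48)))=-2387 / 1968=-1.21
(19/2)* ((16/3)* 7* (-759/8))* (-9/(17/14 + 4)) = 4239774/73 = 58079.10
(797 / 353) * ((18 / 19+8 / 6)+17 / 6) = 464651 / 40242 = 11.55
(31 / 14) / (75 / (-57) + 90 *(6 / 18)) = 589 / 7630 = 0.08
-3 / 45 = -1 / 15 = -0.07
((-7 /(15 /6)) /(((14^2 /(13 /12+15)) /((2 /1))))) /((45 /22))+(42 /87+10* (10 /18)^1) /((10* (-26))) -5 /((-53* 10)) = -22511779 /94410225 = -0.24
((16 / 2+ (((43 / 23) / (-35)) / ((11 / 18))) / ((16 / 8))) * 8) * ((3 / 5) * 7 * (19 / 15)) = 10708856 / 31625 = 338.62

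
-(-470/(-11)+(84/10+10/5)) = -2922/55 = -53.13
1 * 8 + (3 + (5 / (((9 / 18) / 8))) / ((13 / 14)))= 1263 / 13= 97.15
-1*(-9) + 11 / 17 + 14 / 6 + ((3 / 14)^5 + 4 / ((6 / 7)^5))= 20.63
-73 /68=-1.07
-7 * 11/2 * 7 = -539/2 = -269.50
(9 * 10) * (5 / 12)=75 / 2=37.50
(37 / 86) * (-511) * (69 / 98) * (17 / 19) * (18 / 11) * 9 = -256630113 / 125818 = -2039.69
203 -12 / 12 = 202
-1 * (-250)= 250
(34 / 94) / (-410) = -17 / 19270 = -0.00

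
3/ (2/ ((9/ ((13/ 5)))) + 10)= 135/ 476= 0.28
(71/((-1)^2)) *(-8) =-568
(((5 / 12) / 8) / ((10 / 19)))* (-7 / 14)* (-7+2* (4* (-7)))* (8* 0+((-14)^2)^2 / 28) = 136857 / 32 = 4276.78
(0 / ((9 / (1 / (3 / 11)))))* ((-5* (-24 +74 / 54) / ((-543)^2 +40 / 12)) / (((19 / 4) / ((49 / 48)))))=0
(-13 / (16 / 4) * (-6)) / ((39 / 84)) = 42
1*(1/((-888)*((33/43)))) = -43/29304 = -0.00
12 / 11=1.09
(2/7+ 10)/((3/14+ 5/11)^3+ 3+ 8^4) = 37566144/14971722863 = 0.00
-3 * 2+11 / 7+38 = 235 / 7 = 33.57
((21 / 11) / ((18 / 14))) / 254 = 49 / 8382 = 0.01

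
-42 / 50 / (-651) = 1 / 775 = 0.00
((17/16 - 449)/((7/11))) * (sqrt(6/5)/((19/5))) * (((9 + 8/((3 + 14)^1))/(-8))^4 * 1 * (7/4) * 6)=-158911324877151 * sqrt(30)/207998025728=-4184.62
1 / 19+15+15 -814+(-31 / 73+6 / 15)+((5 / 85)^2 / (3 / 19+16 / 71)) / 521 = -423226771243043 / 539849339755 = -783.97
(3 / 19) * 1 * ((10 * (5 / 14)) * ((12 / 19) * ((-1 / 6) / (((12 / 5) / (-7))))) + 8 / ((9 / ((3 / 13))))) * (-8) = -1.64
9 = 9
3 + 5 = 8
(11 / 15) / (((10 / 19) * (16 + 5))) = 209 / 3150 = 0.07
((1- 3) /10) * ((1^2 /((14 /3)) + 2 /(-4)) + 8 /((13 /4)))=-198 /455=-0.44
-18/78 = -3/13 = -0.23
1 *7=7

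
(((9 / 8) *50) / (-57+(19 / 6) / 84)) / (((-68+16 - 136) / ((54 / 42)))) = 18225 / 2698646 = 0.01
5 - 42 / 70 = 4.40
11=11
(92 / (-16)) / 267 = -23 / 1068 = -0.02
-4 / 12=-0.33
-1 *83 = -83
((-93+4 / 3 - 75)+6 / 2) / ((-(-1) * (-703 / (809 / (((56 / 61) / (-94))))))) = -1138826873 / 59052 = -19285.15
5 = 5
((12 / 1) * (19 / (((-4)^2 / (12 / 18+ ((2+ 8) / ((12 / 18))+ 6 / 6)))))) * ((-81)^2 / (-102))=-1038825 / 68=-15276.84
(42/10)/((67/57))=1197/335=3.57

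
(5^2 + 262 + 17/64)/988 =18385/63232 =0.29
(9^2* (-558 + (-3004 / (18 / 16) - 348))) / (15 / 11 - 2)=455202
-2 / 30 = -1 / 15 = -0.07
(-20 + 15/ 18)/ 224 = -115/ 1344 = -0.09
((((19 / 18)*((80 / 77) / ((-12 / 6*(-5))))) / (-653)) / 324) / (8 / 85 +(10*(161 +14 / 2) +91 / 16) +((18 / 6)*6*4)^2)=-25840 / 342462698686647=-0.00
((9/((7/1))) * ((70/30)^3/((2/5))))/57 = 245/342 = 0.72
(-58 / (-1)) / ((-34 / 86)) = -2494 / 17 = -146.71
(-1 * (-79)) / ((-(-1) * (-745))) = -79 / 745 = -0.11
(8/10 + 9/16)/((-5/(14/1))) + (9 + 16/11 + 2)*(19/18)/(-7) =-789059/138600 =-5.69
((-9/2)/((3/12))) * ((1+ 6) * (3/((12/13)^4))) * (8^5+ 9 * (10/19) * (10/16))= -497936786711/29184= -17061978.71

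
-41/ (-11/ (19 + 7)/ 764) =814424/ 11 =74038.55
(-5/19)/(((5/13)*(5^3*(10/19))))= -13/1250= -0.01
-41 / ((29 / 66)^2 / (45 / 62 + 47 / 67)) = -529447842 / 1746757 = -303.10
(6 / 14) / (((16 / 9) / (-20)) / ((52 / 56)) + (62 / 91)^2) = 159705 / 137308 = 1.16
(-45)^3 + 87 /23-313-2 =-2103033 /23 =-91436.22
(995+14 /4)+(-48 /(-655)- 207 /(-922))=998.80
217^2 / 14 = 6727 / 2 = 3363.50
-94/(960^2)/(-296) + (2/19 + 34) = 88385127293/2591539200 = 34.11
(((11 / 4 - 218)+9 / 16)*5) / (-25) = 687 / 16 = 42.94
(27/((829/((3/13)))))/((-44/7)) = -567/474188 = -0.00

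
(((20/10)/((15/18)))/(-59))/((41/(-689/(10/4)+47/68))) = 280407/1028075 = 0.27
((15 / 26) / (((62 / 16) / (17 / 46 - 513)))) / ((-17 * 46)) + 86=312033109 / 3624179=86.10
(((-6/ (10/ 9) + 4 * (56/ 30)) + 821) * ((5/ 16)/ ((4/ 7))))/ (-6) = -43211/ 576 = -75.02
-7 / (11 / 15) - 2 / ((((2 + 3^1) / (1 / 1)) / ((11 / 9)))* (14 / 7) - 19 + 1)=-5549 / 594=-9.34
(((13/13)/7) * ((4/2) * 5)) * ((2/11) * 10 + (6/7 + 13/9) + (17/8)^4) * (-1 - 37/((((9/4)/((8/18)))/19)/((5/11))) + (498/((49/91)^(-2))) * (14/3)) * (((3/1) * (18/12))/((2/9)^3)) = 287436970436046345/32833568768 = 8754362.72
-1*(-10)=10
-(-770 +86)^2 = -467856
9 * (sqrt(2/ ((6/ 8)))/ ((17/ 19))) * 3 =342 * sqrt(6)/ 17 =49.28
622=622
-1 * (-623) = 623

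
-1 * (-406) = 406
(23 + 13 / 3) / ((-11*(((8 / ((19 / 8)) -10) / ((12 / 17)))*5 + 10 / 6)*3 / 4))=12464 / 170445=0.07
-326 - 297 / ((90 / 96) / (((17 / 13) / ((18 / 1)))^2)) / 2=-2485588 / 7605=-326.84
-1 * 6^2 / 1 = -36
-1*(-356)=356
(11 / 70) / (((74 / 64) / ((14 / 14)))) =176 / 1295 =0.14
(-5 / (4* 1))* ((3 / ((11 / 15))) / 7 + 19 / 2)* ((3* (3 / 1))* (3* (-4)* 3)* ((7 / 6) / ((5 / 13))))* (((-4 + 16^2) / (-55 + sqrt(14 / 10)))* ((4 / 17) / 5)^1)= -343414890 / 128503 - 68682978* sqrt(35) / 7067665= -2729.92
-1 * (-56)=56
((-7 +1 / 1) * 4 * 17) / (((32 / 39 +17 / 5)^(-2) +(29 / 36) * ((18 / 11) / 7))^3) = -463043014588787329142136768 / 16578236441295230990471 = -27930.78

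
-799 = -799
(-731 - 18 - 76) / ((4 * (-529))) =0.39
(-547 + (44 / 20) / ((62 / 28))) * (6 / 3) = -169262 / 155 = -1092.01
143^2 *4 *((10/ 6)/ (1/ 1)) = 408980/ 3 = 136326.67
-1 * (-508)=508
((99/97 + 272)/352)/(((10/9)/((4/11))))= 238347/938960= 0.25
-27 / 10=-2.70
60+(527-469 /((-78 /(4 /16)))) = 183613 /312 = 588.50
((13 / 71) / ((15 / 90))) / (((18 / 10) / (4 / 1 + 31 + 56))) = 11830 / 213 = 55.54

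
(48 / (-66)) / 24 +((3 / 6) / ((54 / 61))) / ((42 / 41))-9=-423065 / 49896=-8.48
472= 472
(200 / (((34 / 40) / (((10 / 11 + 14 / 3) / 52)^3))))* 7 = 2725408000 / 1342211013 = 2.03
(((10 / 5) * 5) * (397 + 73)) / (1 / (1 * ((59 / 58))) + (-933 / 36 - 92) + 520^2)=3327600 / 191360411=0.02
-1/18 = -0.06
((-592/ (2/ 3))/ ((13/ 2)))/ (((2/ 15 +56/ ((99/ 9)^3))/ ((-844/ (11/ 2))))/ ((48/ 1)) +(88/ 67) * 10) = -8749396085760/ 841173438079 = -10.40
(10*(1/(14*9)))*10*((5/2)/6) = 125/378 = 0.33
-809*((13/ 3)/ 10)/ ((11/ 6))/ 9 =-10517/ 495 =-21.25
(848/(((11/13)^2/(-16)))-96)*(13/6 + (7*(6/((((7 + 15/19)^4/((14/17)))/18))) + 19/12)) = -287766543215337/3855149177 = -74644.72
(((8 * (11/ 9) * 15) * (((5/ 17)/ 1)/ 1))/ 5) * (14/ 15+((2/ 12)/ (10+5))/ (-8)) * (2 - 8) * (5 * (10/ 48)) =-184525/ 3672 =-50.25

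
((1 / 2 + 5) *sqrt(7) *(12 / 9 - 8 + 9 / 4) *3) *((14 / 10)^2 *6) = -85701 *sqrt(7) / 100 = -2267.44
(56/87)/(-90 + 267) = 56/15399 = 0.00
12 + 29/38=485/38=12.76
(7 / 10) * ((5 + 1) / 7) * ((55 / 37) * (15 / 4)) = 495 / 148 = 3.34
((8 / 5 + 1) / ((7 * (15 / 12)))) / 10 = 26 / 875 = 0.03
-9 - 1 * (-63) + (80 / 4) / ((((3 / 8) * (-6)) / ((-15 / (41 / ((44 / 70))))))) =48254 / 861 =56.04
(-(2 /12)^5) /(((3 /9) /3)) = -1 /864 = -0.00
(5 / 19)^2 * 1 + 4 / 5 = 1569 / 1805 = 0.87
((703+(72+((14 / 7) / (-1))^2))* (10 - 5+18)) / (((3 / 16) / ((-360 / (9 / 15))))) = -57334400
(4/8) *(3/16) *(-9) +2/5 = -71/160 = -0.44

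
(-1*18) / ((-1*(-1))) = -18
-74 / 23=-3.22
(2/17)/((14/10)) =10/119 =0.08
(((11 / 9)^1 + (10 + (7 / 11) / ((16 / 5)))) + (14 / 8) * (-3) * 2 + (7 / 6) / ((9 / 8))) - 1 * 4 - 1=-14455 / 4752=-3.04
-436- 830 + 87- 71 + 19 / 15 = -18731 / 15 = -1248.73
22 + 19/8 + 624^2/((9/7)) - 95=2422219/8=302777.38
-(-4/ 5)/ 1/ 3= 0.27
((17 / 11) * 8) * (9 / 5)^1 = 1224 / 55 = 22.25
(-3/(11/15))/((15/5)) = -15/11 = -1.36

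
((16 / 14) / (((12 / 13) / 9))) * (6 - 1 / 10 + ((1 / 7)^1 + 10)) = 43797 / 245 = 178.76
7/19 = 0.37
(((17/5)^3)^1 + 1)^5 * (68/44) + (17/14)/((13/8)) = 456444991848941822036/2777099609375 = 164360324.10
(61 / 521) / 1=61 / 521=0.12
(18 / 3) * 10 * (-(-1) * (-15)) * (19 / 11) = -17100 / 11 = -1554.55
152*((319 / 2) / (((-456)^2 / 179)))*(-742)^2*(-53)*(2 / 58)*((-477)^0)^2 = -14363801837 / 684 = -20999710.29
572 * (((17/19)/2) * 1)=4862/19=255.89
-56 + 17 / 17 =-55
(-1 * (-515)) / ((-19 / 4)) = -2060 / 19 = -108.42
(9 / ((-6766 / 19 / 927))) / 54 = -5871 / 13532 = -0.43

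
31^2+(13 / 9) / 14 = 121099 / 126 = 961.10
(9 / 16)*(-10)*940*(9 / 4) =-95175 / 8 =-11896.88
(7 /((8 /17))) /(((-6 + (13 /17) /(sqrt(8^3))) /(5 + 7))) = -158473728 /5326679 -631176 * sqrt(2) /5326679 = -29.92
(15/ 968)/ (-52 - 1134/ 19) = -285/ 2054096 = -0.00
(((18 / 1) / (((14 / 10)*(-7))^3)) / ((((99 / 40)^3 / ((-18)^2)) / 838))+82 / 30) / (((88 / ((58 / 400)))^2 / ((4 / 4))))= -671168271970061 / 727583581401600000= -0.00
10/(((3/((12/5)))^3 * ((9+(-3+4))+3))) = 128/325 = 0.39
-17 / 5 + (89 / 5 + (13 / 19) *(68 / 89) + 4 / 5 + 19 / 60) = 16.04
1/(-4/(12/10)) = -3/10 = -0.30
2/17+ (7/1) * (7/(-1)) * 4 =-3330/17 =-195.88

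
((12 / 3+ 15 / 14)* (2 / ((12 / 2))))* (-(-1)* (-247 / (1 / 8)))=-70148 / 21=-3340.38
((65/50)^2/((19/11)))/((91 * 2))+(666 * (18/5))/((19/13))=43636463/26600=1640.47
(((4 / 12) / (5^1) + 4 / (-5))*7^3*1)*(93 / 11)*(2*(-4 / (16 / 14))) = 74431 / 5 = 14886.20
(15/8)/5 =3/8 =0.38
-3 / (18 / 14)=-7 / 3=-2.33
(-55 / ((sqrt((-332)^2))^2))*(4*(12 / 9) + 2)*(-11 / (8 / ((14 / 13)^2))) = 326095 / 55883568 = 0.01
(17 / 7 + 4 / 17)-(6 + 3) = -754 / 119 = -6.34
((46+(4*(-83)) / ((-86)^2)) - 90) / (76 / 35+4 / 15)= -8551095 / 473344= -18.07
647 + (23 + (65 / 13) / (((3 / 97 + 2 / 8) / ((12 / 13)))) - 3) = 968419 / 1417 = 683.43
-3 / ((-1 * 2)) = 3 / 2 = 1.50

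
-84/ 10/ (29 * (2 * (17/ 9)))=-0.08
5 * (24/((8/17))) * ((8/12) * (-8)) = -1360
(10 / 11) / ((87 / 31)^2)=9610 / 83259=0.12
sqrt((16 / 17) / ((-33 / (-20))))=8 * sqrt(2805) / 561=0.76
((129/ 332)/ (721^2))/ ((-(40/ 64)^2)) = -2064/ 1078670075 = -0.00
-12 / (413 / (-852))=10224 / 413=24.76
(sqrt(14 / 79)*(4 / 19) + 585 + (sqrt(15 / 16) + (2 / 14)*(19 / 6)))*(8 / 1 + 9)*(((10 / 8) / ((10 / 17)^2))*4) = 4913*sqrt(1106) / 7505 + 4913*sqrt(15) / 80 + 120805757 / 840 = 144076.00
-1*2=-2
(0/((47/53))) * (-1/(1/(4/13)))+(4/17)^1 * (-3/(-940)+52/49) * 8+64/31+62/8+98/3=3239420617/72820860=44.48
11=11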